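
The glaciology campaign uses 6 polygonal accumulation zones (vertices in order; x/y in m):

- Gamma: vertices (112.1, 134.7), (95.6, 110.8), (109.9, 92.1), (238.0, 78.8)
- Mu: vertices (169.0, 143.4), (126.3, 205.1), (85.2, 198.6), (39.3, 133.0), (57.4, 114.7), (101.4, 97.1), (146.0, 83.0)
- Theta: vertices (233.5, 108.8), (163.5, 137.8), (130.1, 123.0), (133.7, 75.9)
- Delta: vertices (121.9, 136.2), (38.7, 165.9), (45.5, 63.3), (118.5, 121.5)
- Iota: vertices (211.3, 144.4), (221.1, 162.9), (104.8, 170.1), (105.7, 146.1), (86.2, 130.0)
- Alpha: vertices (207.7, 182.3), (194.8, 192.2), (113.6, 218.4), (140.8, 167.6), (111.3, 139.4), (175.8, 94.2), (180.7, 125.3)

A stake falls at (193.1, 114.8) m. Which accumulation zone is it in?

Cast a ray rightward from (193.1, 114.8). For each polygon, the edges (by vertex number in listed order) whose endpoints lie on opposite sides of y = 114.8, where each meets that height, and whether that is right or left of the point:
Gamma: 1–2 at x≈98.36 (left), 4–1 at x≈156.92 (left) → 0 crossings.
Mu: 4–5 at x≈57.30 (left), 7–1 at x≈158.11 (left) → 0 crossings.
Theta: 1–2 at x≈219.02 (right), 3–4 at x≈130.73 (left) → 1 crossing.
Delta: 2–3 at x≈42.09 (left), 3–4 at x≈110.10 (left) → 0 crossings.
Iota: no edge straddles that height → 0 crossings.
Alpha: 5–6 at x≈146.40 (left), 6–7 at x≈179.05 (left) → 0 crossings.
Only Theta has an odd count, so the point is inside Theta.

Theta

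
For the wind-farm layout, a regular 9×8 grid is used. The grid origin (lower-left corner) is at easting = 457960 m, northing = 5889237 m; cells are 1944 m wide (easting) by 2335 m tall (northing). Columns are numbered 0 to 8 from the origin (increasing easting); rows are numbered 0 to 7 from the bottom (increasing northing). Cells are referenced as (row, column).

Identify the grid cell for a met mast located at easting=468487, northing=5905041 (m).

(6, 5)

Column index: ⌊(468487 − 457960) / 1944⌋ = ⌊5.415⌋ = 5
Row offset from origin: ⌊(5905041 − 5889237) / 2335⌋ = ⌊6.768⌋ = 6 → row 6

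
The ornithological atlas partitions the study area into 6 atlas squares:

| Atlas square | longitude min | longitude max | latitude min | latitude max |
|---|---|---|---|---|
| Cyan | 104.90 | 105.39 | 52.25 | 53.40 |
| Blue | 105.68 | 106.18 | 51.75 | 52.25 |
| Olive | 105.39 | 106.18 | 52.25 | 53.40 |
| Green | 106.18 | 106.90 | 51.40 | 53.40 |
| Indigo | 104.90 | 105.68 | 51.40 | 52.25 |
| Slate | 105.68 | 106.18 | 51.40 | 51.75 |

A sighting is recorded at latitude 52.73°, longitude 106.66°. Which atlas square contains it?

Green

The point has longitude = 106.66 and latitude = 52.73.
Only Green satisfies 106.18 ≤ longitude ≤ 106.90 and 51.40 ≤ latitude ≤ 53.40.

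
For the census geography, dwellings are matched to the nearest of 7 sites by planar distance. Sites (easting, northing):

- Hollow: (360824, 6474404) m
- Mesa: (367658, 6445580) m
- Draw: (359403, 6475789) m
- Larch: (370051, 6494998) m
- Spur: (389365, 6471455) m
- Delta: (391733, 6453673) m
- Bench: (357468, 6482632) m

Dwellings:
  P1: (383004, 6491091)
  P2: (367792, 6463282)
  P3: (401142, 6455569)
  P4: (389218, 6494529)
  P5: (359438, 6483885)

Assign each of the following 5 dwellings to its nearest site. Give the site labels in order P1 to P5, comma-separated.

Larch, Hollow, Delta, Larch, Bench

P1 → Larch (d²=183044858.00)
P2 → Hollow (d²=172251908.00)
P3 → Delta (d²=92124097.00)
P4 → Larch (d²=367593850.00)
P5 → Bench (d²=5450909.00)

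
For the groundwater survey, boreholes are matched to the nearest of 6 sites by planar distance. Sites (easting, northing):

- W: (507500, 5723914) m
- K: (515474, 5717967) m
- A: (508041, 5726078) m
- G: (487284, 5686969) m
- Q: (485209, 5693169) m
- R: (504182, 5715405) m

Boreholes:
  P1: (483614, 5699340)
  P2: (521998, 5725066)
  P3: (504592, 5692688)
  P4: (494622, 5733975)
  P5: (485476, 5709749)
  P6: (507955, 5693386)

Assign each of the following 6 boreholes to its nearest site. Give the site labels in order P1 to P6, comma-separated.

Q, K, G, A, Q, G

P1 → Q (d²=40625266.00)
P2 → K (d²=92958377.00)
P3 → G (d²=332273825.00)
P4 → A (d²=242432170.00)
P5 → Q (d²=274967689.00)
P6 → G (d²=468468130.00)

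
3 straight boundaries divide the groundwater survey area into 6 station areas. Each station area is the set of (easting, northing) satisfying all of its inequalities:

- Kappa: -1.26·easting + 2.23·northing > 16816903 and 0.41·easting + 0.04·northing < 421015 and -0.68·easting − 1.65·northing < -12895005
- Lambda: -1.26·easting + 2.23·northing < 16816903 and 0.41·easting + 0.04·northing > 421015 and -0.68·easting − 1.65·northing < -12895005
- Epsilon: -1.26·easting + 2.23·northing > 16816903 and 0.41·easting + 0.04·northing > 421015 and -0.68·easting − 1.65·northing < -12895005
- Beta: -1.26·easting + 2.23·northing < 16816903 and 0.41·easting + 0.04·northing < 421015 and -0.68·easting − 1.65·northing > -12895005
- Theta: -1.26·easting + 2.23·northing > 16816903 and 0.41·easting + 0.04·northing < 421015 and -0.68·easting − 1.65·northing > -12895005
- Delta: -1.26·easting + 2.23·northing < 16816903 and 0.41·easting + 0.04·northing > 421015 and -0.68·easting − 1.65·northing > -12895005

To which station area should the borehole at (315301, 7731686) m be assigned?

-1.26·315301 + 2.23·7731686 = 16844380.520, which is > 16816903
0.41·315301 + 0.04·7731686 = 438540.850, which is > 421015
-0.68·315301 − 1.65·7731686 = -12971686.580, which is < -12895005
This sign pattern matches Epsilon.

Epsilon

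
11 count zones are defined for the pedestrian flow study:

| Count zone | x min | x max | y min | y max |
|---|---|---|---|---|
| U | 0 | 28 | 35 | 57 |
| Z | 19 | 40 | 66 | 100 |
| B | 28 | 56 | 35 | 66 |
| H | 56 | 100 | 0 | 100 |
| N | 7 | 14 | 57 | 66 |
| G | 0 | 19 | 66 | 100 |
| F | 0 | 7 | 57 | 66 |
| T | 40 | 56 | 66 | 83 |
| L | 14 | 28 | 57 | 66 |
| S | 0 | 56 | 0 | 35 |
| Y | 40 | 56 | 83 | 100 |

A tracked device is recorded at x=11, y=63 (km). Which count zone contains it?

N

The point has x = 11 and y = 63.
Only N satisfies 7 ≤ x ≤ 14 and 57 ≤ y ≤ 66.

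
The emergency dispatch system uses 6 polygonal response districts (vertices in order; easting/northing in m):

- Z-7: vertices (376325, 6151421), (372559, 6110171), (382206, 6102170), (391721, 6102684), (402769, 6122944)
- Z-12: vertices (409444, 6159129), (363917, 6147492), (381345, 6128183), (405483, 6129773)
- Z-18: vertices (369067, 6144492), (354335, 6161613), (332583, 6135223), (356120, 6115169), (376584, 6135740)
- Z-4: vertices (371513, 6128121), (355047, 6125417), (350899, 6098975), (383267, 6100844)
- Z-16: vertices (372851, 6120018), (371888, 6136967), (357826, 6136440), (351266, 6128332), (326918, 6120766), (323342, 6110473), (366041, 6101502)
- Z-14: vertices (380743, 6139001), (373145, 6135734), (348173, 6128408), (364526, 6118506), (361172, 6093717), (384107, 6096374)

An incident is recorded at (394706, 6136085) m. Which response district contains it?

Cast a ray rightward from (394706, 6136085). For each polygon, the edges (by vertex number in listed order) whose endpoints lie on opposite sides of northing = 6136085, where each meets that height, and whether that is right or left of the point:
Z-7: 1–2 at easting≈374924.9 (left), 5–1 at easting≈390566.1 (left) → 0 crossings.
Z-12: 2–3 at easting≈374212.8 (left), 4–1 at easting≈406334.7 (right) → 1 crossing.
Z-18: 2–3 at easting≈333293.5 (left), 5–1 at easting≈376287.7 (left) → 0 crossings.
Z-4: no edge straddles that height → 0 crossings.
Z-16: 1–2 at easting≈371938.1 (left), 3–4 at easting≈357538.8 (left) → 0 crossings.
Z-14: 1–2 at easting≈373961.3 (left), 6–1 at easting≈380973.1 (left) → 0 crossings.
Only Z-12 has an odd count, so the point is inside Z-12.

Z-12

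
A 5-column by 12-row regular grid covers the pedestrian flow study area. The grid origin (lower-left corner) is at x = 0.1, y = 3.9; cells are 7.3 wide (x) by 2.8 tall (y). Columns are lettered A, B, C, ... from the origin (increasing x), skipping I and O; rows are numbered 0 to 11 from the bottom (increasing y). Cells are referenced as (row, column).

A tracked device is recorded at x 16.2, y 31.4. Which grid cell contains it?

(9, C)

Column index: ⌊(16.2 − 0.1) / 7.3⌋ = ⌊2.205⌋ = 2 → column C
Row offset from origin: ⌊(31.4 − 3.9) / 2.8⌋ = ⌊9.821⌋ = 9 → row 9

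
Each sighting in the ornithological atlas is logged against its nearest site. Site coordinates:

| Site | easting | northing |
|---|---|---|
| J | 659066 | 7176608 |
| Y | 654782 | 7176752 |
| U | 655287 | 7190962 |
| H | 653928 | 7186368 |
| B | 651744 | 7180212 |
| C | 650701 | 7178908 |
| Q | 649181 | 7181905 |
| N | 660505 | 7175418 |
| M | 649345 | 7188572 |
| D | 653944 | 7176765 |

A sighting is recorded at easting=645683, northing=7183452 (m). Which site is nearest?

Q

Squared distances to each site:
J: 225945025.000; Y: 127681801.000; U: 148636916.000; H: 76483081.000; B: 47233321.000; C: 45828260.000; Q: 14629213.000; N: 284236840.000; M: 39624644.000; D: 112960090.000.
Minimum at Q.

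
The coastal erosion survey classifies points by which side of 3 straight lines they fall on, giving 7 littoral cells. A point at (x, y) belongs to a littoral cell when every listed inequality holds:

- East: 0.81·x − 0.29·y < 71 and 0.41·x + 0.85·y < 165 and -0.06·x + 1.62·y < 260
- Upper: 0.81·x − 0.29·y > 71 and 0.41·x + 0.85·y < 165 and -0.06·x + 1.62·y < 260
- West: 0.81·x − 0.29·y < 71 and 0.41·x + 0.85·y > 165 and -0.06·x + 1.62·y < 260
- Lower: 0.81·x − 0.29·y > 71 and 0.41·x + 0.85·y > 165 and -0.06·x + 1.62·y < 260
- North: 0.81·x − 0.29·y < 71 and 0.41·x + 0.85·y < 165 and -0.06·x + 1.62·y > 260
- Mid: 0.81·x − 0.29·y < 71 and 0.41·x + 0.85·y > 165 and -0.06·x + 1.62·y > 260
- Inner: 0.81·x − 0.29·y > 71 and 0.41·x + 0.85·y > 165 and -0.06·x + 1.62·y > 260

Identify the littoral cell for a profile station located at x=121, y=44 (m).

0.81·121 − 0.29·44 = 85.250, which is > 71
0.41·121 + 0.85·44 = 87.010, which is < 165
-0.06·121 + 1.62·44 = 64.020, which is < 260
This sign pattern matches Upper.

Upper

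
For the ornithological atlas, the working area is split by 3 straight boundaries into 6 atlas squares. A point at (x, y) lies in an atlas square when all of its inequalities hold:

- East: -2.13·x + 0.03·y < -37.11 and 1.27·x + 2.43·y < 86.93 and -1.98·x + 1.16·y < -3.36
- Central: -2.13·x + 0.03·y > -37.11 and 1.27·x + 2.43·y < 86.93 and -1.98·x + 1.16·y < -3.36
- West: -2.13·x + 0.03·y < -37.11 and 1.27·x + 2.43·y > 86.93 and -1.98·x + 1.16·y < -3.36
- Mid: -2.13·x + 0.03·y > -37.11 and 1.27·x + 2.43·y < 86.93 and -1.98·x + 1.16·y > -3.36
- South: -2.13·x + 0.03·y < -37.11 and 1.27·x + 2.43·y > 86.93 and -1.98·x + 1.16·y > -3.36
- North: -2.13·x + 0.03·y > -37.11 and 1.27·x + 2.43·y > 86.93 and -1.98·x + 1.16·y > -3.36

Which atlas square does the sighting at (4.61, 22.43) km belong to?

Mid

-2.13·4.61 + 0.03·22.43 = -9.146, which is > -37.11
1.27·4.61 + 2.43·22.43 = 60.360, which is < 86.93
-1.98·4.61 + 1.16·22.43 = 16.891, which is > -3.36
This sign pattern matches Mid.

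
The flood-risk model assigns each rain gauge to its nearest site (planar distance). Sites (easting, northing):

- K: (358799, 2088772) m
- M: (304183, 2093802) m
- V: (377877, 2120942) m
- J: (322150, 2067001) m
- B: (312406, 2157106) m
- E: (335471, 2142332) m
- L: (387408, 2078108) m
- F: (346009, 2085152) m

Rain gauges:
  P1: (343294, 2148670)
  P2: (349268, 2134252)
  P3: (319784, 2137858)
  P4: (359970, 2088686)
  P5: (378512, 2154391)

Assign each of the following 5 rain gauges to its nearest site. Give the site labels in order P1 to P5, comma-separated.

E, E, E, K, V

P1 → E (d²=101369573.00)
P2 → E (d²=255643609.00)
P3 → E (d²=266098645.00)
P4 → K (d²=1378637.00)
P5 → V (d²=1119238826.00)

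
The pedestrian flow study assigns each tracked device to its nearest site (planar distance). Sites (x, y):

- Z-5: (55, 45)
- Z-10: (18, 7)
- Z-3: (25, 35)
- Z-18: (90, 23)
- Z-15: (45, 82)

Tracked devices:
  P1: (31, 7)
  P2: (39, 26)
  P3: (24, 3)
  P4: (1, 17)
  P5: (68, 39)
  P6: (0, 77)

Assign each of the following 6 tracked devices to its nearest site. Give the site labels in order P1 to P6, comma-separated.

Z-10, Z-3, Z-10, Z-10, Z-5, Z-15

P1 → Z-10 (d²=169.00)
P2 → Z-3 (d²=277.00)
P3 → Z-10 (d²=52.00)
P4 → Z-10 (d²=389.00)
P5 → Z-5 (d²=205.00)
P6 → Z-15 (d²=2050.00)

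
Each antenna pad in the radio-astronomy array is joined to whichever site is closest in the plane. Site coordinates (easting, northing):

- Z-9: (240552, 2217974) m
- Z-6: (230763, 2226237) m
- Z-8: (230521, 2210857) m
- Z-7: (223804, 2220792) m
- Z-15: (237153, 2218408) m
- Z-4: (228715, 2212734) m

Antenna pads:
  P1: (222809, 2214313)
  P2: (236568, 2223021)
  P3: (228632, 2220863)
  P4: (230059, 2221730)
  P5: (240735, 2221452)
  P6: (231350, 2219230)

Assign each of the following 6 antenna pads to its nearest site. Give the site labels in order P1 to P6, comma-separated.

P1 → Z-4 (d²=37374077.00)
P2 → Z-15 (d²=21621994.00)
P3 → Z-7 (d²=23314625.00)
P4 → Z-6 (d²=20808665.00)
P5 → Z-9 (d²=12129973.00)
P6 → Z-15 (d²=34350493.00)

Z-4, Z-15, Z-7, Z-6, Z-9, Z-15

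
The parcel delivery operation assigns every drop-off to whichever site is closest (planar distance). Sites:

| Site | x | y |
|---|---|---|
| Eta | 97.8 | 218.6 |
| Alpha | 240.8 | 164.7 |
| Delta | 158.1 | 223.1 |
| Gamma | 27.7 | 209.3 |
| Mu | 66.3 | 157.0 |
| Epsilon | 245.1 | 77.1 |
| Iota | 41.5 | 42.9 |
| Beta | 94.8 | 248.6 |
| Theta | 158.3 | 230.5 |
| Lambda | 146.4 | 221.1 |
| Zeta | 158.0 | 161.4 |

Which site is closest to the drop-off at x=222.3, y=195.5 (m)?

Alpha

Squared distances to each site:
Eta: 16033.860; Alpha: 1290.890; Delta: 4883.400; Gamma: 38059.600; Mu: 25818.250; Epsilon: 14538.400; Iota: 55975.400; Beta: 19075.860; Theta: 5321.000; Lambda: 6416.170; Zeta: 5297.300.
Minimum at Alpha.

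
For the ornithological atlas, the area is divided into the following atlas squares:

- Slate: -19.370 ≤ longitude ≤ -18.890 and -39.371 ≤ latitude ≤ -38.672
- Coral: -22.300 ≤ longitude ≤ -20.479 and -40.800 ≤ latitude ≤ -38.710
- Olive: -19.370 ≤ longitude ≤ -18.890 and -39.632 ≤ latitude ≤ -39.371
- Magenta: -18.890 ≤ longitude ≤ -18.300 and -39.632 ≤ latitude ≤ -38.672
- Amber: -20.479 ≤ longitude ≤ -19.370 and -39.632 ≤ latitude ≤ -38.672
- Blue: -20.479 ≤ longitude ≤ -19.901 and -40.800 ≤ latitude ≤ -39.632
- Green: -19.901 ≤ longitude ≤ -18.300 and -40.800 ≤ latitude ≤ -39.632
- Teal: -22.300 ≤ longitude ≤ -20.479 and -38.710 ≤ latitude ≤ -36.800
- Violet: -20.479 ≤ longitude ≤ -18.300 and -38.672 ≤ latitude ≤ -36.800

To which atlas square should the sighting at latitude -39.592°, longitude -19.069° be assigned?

The point has longitude = -19.069 and latitude = -39.592.
Only Olive satisfies -19.370 ≤ longitude ≤ -18.890 and -39.632 ≤ latitude ≤ -39.371.

Olive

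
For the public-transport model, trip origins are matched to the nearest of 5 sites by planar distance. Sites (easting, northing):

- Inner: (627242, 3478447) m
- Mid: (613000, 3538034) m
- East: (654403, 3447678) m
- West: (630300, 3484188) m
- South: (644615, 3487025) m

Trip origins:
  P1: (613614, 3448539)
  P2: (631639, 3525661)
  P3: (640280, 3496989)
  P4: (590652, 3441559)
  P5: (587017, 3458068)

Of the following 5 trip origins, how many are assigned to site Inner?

P1 → Inner
P2 → Mid
P3 → South
P4 → Inner
P5 → Inner
3 of the 5 go to Inner.

3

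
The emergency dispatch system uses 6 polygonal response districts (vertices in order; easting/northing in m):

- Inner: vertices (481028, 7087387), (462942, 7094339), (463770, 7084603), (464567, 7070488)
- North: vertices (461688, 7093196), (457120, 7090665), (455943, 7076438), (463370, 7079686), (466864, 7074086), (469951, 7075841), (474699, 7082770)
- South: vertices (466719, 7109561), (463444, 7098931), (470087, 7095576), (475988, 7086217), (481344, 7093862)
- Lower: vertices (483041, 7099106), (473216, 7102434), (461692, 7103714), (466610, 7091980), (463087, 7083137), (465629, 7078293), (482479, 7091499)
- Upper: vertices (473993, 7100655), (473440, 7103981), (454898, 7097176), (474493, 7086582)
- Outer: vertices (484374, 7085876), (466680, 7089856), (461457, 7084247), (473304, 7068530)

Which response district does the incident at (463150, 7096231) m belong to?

Upper

Cast a ray rightward from (463150, 7096231). For each polygon, the edges (by vertex number in listed order) whose endpoints lie on opposite sides of northing = 7096231, where each meets that height, and whether that is right or left of the point:
Inner: no edge straddles that height → 0 crossings.
North: no edge straddles that height → 0 crossings.
South: 2–3 at easting≈468790.1 (right), 5–1 at easting≈479137.1 (right) → 2 crossings.
Lower: 3–4 at easting≈464828.3 (right), 7–1 at easting≈482828.6 (right) → 2 crossings.
Upper: 3–4 at easting≈456645.9 (left), 4–1 at easting≈474150.2 (right) → 1 crossing.
Outer: no edge straddles that height → 0 crossings.
Only Upper has an odd count, so the point is inside Upper.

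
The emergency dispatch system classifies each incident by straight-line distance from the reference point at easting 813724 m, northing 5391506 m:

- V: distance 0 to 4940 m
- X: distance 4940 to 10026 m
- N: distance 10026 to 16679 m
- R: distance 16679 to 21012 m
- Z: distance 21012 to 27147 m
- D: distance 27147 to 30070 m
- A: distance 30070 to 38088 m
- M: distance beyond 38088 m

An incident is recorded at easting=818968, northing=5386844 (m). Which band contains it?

Distance = √((818968−813724)² + (5386844−5391506)²) = √(27499536.000 + 21734244.000) = 7016.679 m.
4940 ≤ 7016.679 < 10026 → X.

X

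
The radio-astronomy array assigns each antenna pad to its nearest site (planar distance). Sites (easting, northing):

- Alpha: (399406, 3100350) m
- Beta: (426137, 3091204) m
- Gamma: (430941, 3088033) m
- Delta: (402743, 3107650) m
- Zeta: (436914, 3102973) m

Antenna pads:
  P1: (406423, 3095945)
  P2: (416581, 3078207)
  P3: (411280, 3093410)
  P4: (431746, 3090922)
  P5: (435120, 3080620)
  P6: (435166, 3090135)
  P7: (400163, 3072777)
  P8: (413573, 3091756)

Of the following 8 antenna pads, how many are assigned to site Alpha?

P1 → Alpha
P2 → Beta
P3 → Alpha
P4 → Gamma
P5 → Gamma
P6 → Gamma
P7 → Alpha
P8 → Beta
3 of the 8 go to Alpha.

3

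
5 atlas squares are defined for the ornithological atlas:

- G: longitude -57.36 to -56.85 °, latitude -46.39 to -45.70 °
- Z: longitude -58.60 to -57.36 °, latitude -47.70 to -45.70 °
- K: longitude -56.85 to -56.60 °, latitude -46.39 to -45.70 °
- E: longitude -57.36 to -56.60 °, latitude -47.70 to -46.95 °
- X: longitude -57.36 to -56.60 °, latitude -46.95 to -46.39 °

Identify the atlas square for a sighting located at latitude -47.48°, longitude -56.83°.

The point has longitude = -56.83 and latitude = -47.48.
Only E satisfies -57.36 ≤ longitude ≤ -56.60 and -47.70 ≤ latitude ≤ -46.95.

E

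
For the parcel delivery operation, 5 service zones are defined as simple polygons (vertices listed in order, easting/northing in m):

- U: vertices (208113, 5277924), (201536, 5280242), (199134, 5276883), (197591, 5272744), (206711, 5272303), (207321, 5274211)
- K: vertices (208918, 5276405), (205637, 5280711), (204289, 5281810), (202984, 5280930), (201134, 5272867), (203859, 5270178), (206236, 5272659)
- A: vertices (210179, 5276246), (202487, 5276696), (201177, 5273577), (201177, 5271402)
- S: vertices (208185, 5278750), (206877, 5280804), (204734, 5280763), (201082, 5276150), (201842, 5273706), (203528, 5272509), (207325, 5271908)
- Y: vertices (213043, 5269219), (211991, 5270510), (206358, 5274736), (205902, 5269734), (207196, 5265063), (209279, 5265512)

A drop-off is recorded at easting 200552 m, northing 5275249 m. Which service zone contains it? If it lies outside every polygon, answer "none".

Cast a ray rightward from (200552, 5275249). For each polygon, the edges (by vertex number in listed order) whose endpoints lie on opposite sides of northing = 5275249, where each meets that height, and whether that is right or left of the point:
U: 3–4 at easting≈198524.9 (left), 6–1 at easting≈207542.4 (right) → 1 crossing.
K: 4–5 at easting≈201680.5 (right), 7–1 at easting≈208090.3 (right) → 2 crossings.
A: 2–3 at easting≈201879.3 (right), 4–1 at easting≈208326.2 (right) → 2 crossings.
S: 4–5 at easting≈201362.2 (right), 7–1 at easting≈207744.9 (right) → 2 crossings.
Y: no edge straddles that height → 0 crossings.
Only U has an odd count, so the point is inside U.

U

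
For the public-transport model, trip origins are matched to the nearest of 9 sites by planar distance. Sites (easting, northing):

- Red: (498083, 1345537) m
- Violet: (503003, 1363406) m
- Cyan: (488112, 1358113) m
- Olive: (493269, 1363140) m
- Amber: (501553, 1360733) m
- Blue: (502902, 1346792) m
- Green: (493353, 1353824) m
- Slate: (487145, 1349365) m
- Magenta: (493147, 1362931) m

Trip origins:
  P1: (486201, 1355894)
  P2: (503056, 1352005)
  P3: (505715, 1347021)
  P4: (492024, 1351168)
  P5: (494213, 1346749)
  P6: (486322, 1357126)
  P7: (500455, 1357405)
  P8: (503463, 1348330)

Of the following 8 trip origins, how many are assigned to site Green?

P1 → Cyan
P2 → Blue
P3 → Blue
P4 → Green
P5 → Red
P6 → Cyan
P7 → Amber
P8 → Blue
1 of the 8 goes to Green.

1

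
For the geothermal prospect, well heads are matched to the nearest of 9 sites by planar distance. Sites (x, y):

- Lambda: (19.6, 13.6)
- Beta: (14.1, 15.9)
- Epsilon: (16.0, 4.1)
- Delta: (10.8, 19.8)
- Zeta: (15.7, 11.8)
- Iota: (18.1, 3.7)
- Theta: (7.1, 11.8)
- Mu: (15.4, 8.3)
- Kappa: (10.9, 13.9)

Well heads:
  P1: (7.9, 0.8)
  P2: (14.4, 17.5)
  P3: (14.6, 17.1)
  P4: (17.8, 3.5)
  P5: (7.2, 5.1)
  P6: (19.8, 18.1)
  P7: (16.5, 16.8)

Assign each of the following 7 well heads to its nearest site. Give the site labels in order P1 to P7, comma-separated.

Epsilon, Beta, Beta, Iota, Theta, Lambda, Beta

P1 → Epsilon (d²=76.50)
P2 → Beta (d²=2.65)
P3 → Beta (d²=1.69)
P4 → Iota (d²=0.13)
P5 → Theta (d²=44.90)
P6 → Lambda (d²=20.29)
P7 → Beta (d²=6.57)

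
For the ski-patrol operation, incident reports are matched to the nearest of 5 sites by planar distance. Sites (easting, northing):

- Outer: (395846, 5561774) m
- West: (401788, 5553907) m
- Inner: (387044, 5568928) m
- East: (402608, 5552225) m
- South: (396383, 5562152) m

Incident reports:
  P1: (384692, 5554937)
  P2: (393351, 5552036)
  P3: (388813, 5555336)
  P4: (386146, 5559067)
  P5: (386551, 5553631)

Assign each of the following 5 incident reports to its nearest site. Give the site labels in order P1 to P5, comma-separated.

P1 → Outer (d²=171156285.00)
P2 → West (d²=74683610.00)
P3 → Outer (d²=90910933.00)
P4 → Inner (d²=98045725.00)
P5 → Outer (d²=152705474.00)

Outer, West, Outer, Inner, Outer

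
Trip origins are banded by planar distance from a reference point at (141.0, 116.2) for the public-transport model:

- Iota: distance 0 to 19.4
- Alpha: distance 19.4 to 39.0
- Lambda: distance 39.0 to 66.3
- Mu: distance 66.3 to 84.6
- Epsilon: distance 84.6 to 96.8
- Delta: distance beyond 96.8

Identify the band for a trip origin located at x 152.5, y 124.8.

Iota

Distance = √((152.5−141.0)² + (124.8−116.2)²) = √(132.250 + 73.960) = 14.360.
0 ≤ 14.360 < 19.4 → Iota.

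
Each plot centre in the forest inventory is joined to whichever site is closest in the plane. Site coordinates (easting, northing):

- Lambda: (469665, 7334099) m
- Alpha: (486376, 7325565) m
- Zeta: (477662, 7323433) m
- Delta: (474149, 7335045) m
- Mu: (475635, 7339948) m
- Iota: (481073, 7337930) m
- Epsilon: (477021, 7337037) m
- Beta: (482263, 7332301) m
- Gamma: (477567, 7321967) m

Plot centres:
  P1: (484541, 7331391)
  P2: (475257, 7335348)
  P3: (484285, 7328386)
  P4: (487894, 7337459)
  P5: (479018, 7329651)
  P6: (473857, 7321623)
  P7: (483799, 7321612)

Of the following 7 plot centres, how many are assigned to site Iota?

1

P1 → Beta
P2 → Delta
P3 → Alpha
P4 → Iota
P5 → Beta
P6 → Gamma
P7 → Alpha
1 of the 7 goes to Iota.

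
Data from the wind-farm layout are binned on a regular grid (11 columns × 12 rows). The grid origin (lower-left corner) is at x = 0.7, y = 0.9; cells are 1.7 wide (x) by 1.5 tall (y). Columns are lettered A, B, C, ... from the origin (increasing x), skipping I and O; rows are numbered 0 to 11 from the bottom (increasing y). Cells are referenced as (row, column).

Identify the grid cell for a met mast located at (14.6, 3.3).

(1, J)

Column index: ⌊(14.6 − 0.7) / 1.7⌋ = ⌊8.176⌋ = 8 → column J
Row offset from origin: ⌊(3.3 − 0.9) / 1.5⌋ = ⌊1.600⌋ = 1 → row 1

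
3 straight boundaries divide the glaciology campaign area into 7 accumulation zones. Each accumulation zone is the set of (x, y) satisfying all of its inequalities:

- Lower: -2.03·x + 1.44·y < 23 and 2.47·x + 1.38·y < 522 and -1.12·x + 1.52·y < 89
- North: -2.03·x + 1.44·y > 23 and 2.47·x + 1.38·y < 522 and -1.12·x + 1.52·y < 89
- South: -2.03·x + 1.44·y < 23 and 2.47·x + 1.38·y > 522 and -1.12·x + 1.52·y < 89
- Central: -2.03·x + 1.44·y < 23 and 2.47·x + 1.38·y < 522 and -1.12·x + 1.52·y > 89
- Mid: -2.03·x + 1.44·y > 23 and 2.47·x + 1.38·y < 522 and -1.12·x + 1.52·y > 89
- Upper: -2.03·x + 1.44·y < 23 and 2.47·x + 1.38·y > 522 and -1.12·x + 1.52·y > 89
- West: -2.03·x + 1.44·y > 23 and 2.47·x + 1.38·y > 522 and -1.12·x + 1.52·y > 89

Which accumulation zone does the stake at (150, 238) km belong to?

-2.03·150 + 1.44·238 = 38.220, which is > 23
2.47·150 + 1.38·238 = 698.940, which is > 522
-1.12·150 + 1.52·238 = 193.760, which is > 89
This sign pattern matches West.

West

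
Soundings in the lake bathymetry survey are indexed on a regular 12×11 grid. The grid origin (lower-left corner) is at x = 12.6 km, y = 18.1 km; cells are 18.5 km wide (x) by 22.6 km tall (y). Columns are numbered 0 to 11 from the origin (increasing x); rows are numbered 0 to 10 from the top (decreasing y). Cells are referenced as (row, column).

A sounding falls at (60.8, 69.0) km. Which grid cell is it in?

(8, 2)

Column index: ⌊(60.8 − 12.6) / 18.5⌋ = ⌊2.605⌋ = 2
Row offset from origin: ⌊(69.0 − 18.1) / 22.6⌋ = ⌊2.252⌋ = 2 → row 8 (counted from top)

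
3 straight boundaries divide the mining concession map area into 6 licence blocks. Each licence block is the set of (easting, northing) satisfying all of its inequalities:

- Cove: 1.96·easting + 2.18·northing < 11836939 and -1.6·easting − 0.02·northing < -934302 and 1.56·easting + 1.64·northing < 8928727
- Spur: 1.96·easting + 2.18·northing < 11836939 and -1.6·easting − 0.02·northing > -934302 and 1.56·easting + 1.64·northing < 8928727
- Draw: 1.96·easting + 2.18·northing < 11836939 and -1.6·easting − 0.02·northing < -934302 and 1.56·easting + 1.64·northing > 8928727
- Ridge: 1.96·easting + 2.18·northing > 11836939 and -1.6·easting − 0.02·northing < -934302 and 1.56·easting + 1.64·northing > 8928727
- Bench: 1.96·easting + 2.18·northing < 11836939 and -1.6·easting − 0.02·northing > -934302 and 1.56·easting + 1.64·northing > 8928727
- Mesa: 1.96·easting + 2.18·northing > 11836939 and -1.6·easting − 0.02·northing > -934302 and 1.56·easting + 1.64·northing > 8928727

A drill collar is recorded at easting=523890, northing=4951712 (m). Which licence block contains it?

Draw

1.96·523890 + 2.18·4951712 = 11821556.560, which is < 11836939
-1.6·523890 − 0.02·4951712 = -937258.240, which is < -934302
1.56·523890 + 1.64·4951712 = 8938076.080, which is > 8928727
This sign pattern matches Draw.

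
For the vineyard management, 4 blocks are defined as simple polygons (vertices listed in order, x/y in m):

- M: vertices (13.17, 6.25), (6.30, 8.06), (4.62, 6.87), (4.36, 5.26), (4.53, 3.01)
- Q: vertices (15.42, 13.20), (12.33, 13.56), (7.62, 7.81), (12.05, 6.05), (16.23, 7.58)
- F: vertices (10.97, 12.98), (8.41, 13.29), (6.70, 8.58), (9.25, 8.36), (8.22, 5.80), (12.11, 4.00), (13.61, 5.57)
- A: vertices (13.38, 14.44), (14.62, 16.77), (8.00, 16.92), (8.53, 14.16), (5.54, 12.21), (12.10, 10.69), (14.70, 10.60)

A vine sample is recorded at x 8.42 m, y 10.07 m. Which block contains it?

F

Cast a ray rightward from (8.42, 10.07). For each polygon, the edges (by vertex number in listed order) whose endpoints lie on opposite sides of y = 10.07, where each meets that height, and whether that is right or left of the point:
M: no edge straddles that height → 0 crossings.
Q: 2–3 at x≈9.471 (right), 5–1 at x≈15.871 (right) → 2 crossings.
F: 2–3 at x≈7.241 (left), 7–1 at x≈12.007 (right) → 1 crossing.
A: no edge straddles that height → 0 crossings.
Only F has an odd count, so the point is inside F.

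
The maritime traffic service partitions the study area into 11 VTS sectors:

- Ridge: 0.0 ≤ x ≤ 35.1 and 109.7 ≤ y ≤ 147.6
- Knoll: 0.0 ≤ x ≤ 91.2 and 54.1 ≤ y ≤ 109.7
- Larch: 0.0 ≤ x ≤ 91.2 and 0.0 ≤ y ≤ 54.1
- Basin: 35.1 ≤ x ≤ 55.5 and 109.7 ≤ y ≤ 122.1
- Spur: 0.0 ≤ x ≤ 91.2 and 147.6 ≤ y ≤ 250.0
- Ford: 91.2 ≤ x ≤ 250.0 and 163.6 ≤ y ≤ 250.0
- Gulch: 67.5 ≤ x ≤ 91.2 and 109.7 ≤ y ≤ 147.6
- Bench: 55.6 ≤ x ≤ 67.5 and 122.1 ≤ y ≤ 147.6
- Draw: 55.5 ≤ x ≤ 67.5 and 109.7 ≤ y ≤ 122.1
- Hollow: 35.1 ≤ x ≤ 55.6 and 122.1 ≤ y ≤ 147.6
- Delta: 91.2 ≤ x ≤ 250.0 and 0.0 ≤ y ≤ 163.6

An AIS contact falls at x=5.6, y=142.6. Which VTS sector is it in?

The point has x = 5.6 and y = 142.6.
Only Ridge satisfies 0.0 ≤ x ≤ 35.1 and 109.7 ≤ y ≤ 147.6.

Ridge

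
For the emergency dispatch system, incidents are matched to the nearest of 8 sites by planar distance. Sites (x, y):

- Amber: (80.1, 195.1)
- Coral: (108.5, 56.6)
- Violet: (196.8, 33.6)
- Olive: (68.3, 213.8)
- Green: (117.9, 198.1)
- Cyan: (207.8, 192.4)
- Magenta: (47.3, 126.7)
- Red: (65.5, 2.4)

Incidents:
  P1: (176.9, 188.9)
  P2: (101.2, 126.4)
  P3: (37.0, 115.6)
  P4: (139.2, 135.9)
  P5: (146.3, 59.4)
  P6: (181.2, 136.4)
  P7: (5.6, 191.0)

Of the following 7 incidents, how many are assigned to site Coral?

P1 → Cyan
P2 → Magenta
P3 → Magenta
P4 → Green
P5 → Coral
P6 → Cyan
P7 → Olive
1 of the 7 goes to Coral.

1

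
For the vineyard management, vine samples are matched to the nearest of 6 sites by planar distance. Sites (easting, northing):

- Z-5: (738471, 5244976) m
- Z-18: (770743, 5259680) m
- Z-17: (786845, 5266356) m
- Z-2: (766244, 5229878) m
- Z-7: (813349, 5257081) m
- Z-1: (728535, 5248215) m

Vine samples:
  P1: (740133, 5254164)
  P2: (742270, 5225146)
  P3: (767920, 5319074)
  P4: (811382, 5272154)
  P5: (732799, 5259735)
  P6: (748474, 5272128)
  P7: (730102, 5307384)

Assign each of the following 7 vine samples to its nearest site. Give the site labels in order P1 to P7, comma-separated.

P1 → Z-5 (d²=87181588.00)
P2 → Z-5 (d²=407661301.00)
P3 → Z-17 (d²=3137343149.00)
P4 → Z-7 (d²=231064418.00)
P5 → Z-1 (d²=150892096.00)
P6 → Z-18 (d²=650861065.00)
P7 → Z-1 (d²=3503426050.00)

Z-5, Z-5, Z-17, Z-7, Z-1, Z-18, Z-1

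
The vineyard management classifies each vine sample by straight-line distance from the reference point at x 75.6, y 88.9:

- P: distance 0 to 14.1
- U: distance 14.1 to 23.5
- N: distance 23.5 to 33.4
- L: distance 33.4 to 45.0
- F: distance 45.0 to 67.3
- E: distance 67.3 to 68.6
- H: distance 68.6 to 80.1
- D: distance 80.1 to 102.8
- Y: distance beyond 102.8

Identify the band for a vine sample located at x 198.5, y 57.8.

Distance = √((198.5−75.6)² + (57.8−88.9)²) = √(15104.410 + 967.210) = 126.774.
102.8 ≤ 126.774 < ∞ → Y.

Y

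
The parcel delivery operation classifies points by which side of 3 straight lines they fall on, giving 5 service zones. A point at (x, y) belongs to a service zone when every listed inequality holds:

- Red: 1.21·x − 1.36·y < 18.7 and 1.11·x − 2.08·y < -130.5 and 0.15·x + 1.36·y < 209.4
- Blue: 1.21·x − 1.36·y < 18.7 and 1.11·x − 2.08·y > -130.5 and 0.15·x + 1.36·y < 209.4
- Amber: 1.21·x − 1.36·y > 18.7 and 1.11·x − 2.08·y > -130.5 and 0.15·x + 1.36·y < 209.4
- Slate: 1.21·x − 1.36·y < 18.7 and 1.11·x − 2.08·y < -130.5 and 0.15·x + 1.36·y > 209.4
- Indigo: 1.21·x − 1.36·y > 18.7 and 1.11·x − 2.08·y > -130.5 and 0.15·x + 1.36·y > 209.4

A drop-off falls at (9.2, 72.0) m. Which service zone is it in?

Red

1.21·9.2 − 1.36·72.0 = -86.788, which is < 18.7
1.11·9.2 − 2.08·72.0 = -139.548, which is < -130.5
0.15·9.2 + 1.36·72.0 = 99.300, which is < 209.4
This sign pattern matches Red.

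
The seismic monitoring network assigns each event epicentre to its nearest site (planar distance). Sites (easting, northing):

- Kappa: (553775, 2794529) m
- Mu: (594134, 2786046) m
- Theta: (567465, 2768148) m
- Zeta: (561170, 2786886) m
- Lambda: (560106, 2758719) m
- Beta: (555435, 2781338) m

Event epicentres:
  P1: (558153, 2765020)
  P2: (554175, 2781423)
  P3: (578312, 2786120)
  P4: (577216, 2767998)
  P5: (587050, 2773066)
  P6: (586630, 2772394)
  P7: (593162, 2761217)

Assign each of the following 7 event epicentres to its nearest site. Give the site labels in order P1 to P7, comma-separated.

P1 → Lambda (d²=43516810.00)
P2 → Beta (d²=1594825.00)
P3 → Mu (d²=250341160.00)
P4 → Theta (d²=95104501.00)
P5 → Mu (d²=218663456.00)
P6 → Mu (d²=242687120.00)
P7 → Mu (d²=617424025.00)

Lambda, Beta, Mu, Theta, Mu, Mu, Mu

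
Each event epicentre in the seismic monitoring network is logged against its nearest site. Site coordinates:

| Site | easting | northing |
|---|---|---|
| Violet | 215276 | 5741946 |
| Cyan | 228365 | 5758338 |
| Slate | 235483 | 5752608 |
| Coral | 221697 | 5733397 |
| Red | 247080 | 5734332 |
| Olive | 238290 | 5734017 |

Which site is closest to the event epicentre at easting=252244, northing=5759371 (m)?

Slate

Squared distances to each site:
Violet: 1670263649.000; Cyan: 571273730.000; Slate: 326669290.000; Coral: 1607767885.000; Red: 653618417.000; Olive: 837539432.000.
Minimum at Slate.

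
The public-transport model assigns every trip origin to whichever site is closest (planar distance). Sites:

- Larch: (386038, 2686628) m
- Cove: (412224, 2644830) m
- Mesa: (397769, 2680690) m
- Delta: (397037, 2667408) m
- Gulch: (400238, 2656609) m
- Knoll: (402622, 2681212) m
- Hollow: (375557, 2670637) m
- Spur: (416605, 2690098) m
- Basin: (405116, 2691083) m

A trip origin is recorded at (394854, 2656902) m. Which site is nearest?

Squared distances to each site:
Larch: 961356932.000; Cove: 447450084.000; Mesa: 574366169.000; Delta: 115141525.000; Gulch: 29073305.000; Knoll: 651317924.000; Hollow: 561024434.000; Spur: 1575080417.000; Basin: 1273649405.000.
Minimum at Gulch.

Gulch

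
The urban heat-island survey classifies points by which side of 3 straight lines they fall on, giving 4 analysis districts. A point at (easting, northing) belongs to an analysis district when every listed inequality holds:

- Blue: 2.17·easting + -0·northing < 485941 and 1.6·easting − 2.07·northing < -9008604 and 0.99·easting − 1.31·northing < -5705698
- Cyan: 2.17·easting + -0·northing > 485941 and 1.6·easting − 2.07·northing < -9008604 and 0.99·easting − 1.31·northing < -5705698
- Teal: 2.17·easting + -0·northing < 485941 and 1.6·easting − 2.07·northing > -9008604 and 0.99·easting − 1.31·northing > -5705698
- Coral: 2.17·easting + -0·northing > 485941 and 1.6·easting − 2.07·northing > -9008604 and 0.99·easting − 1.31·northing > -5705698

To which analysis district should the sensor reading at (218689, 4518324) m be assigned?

Teal

2.17·218689 + -0·4518324 = 474555.130, which is < 485941
1.6·218689 − 2.07·4518324 = -9003028.280, which is > -9008604
0.99·218689 − 1.31·4518324 = -5702502.330, which is > -5705698
This sign pattern matches Teal.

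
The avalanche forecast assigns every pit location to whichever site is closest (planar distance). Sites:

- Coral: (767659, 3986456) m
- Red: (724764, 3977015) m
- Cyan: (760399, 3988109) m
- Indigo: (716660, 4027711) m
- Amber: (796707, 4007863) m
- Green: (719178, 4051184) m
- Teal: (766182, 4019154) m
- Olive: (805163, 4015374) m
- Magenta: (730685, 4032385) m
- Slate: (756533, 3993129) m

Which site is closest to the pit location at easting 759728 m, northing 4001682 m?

Squared distances to each site:
Coral: 294731837.000; Red: 1830942185.000; Cyan: 184676570.000; Indigo: 2532361465.000; Amber: 1405651202.000; Green: 4094750504.000; Teal: 346924900.000; Olive: 2251810089.000; Magenta: 1786170058.000; Slate: 83361834.000.
Minimum at Slate.

Slate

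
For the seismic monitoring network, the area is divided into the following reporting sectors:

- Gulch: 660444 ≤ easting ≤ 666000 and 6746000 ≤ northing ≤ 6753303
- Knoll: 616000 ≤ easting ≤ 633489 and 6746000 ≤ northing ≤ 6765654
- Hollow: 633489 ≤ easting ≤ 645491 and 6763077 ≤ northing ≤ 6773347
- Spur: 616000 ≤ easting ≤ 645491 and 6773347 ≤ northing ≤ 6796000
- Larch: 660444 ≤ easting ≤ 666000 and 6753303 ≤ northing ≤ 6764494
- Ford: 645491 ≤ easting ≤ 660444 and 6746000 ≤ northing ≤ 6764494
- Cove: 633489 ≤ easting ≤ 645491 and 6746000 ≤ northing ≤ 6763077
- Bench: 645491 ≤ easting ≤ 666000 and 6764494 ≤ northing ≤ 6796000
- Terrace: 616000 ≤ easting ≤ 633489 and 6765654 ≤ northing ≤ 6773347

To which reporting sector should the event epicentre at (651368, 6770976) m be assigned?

Bench

The point has easting = 651368 and northing = 6770976.
Only Bench satisfies 645491 ≤ easting ≤ 666000 and 6764494 ≤ northing ≤ 6796000.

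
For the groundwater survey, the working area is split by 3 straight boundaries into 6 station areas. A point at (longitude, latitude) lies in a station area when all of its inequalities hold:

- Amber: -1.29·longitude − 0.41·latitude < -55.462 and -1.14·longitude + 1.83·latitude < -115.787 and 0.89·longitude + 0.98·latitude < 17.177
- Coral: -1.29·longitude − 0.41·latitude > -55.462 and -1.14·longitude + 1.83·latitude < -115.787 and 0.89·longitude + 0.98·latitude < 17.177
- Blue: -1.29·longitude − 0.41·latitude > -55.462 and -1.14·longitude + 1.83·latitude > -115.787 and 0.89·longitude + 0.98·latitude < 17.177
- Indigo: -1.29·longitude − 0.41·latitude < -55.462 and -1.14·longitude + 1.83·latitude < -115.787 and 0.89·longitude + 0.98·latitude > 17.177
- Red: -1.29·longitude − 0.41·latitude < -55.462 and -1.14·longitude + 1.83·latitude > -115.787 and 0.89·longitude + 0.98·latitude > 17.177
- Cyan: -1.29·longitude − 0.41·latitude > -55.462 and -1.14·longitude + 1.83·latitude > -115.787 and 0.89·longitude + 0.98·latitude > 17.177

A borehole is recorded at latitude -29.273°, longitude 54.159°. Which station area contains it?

-1.29·54.159 − 0.41·-29.273 = -57.863, which is < -55.462
-1.14·54.159 + 1.83·-29.273 = -115.311, which is > -115.787
0.89·54.159 + 0.98·-29.273 = 19.514, which is > 17.177
This sign pattern matches Red.

Red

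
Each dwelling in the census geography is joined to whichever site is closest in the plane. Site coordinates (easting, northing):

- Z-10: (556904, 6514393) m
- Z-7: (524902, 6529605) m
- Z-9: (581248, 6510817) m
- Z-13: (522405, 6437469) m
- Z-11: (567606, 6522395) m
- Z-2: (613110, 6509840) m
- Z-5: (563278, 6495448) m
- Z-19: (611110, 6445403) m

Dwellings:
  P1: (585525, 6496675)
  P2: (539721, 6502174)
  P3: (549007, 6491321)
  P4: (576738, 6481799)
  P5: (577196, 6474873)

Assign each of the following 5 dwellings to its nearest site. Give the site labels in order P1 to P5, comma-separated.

P1 → Z-9 (d²=218288893.00)
P2 → Z-10 (d²=444559450.00)
P3 → Z-5 (d²=220693570.00)
P4 → Z-5 (d²=367466801.00)
P5 → Z-5 (d²=617041349.00)

Z-9, Z-10, Z-5, Z-5, Z-5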